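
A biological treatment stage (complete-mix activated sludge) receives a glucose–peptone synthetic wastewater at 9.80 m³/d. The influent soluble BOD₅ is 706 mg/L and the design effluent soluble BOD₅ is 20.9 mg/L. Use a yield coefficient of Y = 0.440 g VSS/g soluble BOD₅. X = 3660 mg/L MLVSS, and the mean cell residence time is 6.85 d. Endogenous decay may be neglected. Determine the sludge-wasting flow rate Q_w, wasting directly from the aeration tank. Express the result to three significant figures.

Q_w ≈ 0.807 m³/d

With k_d = 0 the design equation reduces to V = Y Q (S₀−S) θ_c / X = 0.440 × 9.80 × (706 − 20.9) × 6.85 / 3660 = 5.529 m³.
With mixed-liquor wasting, θ_c = V/Q_w, so Q_w = V/θ_c = 5.529/6.85 = 0.8071 m³/d.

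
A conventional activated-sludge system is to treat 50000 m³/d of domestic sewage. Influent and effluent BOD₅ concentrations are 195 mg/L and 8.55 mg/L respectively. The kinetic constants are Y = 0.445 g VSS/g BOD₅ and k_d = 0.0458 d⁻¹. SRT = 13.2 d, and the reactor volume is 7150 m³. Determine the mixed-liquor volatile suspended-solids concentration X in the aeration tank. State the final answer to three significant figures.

X ≈ 4770 mg/L

Solving the biomass balance for X: X = Y Q (S₀−S) θ_c / [V (1+k_d θ_c)] = 0.445 × 50000 × (195 − 8.55) × 13.2 / [7150 × (1 + 0.0458 × 13.2)] = 4773 mg/L.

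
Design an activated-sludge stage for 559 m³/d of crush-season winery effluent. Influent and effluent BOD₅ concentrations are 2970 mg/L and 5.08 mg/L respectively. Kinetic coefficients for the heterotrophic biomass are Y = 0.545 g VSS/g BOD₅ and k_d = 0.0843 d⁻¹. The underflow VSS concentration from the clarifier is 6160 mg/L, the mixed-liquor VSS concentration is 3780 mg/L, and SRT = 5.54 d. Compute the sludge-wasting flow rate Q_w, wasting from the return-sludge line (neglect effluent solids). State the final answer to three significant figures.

Rearranging the biomass balance for a CMAS with decay, V = Y·Q·ΔS·θ_c / [X·(1+k_d θ_c)] = 0.545 × 559 × (2970 − 5.08) × 5.54 / [3780 × (1 + 0.0843 × 5.54)] = 5×10^6 / 5545 = 902.4 m³.
Wasting from the return line (neglecting effluent solids): Q_w = V·X / (θ_c·X_r) = 902.4 × 3780 / (5.54 × 6160) = 99.95 m³/d.

Q_w ≈ 100.0 m³/d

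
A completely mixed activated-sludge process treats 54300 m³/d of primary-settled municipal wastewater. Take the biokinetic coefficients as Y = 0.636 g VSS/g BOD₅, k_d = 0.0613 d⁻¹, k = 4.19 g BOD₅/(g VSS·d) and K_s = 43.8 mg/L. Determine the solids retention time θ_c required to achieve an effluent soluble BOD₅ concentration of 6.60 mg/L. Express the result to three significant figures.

θ_c ≈ 3.48 d

At the target effluent, Y k S/(K_s+S) = 0.636×4.19×6.60/50.40 = 0.3490 d⁻¹.
Then 1/θ_c = μ − k_d = 0.3490 − 0.0613 = 0.2877 d⁻¹, giving θ_c = 3.476 d.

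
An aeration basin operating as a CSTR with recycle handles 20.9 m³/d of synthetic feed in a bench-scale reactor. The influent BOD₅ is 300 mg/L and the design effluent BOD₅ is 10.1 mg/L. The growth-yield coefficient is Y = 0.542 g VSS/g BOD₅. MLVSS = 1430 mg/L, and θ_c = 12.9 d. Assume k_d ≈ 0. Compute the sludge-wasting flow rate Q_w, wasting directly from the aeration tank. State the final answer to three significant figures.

Q_w ≈ 2.30 m³/d

With k_d = 0 the design equation reduces to V = Y Q (S₀−S) θ_c / X = 0.542 × 20.9 × (300 − 10.1) × 12.9 / 1430 = 29.62 m³.
With mixed-liquor wasting, θ_c = V/Q_w, so Q_w = V/θ_c = 29.62/12.9 = 2.296 m³/d.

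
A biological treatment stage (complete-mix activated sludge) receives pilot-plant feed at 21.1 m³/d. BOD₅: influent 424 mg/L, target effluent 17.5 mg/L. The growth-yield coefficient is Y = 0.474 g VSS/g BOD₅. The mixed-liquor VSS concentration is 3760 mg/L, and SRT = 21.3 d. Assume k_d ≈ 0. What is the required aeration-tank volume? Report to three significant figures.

V ≈ 23.0 m³

Biomass mass balance (decay neglected): V·X = Y·Q·(S₀ − S)·θ_c, so V = 0.474 × 21.1 × (424 − 17.5) × 21.3 / 3760 = 23.03 m³.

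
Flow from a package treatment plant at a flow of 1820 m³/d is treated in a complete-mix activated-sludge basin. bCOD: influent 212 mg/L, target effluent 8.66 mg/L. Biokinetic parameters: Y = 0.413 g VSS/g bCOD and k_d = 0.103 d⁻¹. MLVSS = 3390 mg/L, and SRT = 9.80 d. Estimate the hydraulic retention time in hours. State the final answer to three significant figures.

τ ≈ 2.90 h

Steady-state biomass mass balance: V·X·(1 + k_d·θ_c) = Y·Q·(S₀ − S)·θ_c, so V = 0.413 × 1820 × (212 − 8.66) × 9.80 / [3390 × (1 + 0.103 × 9.80)] = 1.5×10^6 / 6812 = 219.9 m³.
HRT = V/Q = 219.9 m³ / 1820 m³·d⁻¹ = 0.1208 d × 24 = 2.900 h.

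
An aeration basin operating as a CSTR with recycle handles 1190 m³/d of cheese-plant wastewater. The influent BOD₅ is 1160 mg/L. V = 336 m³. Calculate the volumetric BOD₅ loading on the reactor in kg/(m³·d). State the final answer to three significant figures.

L_v = Q S₀ / V = 1190 × 1160 × 10⁻³ / 336.0 = 4.108 kg/(m³·d).

L_v ≈ 4.11 kg BOD₅/(m³·d)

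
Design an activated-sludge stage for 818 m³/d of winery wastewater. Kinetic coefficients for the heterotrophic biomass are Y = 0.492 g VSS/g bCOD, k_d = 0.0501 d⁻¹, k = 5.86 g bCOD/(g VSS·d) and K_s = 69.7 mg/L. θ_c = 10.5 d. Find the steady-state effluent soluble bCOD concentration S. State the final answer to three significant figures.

From the Monod/SRT balance for a CMAS, S = K_s·(1+k_d θ_c)/[θ_c·(Y k − k_d) − 1] = 69.7 × (1 + 0.0501 × 10.5) / [10.5 × (0.492 × 5.86 − 0.0501) − 1] = 106.4 / 28.75 = 3.700 mg/L.

S ≈ 3.70 mg/L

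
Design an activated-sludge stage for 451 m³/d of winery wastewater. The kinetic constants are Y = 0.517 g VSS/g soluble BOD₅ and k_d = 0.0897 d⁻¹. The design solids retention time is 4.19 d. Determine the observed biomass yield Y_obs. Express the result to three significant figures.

Y_obs ≈ 0.376 g VSS/g soluble BOD₅

Y_obs = Y / (1 + k_d θ_c) = 0.517 / (1 + 0.0897 × 4.19) = 0.517 / 1.376 = 0.3758.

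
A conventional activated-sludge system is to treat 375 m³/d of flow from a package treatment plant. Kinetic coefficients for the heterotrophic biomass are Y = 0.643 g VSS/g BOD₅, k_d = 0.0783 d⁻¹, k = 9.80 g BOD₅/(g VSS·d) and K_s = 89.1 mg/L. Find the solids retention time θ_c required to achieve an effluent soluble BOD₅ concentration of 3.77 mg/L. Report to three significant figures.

θ_c ≈ 5.63 d

Specific growth rate at S = 3.77 mg/L: μ = YkS/(K_s+S) = 0.643·9.80·3.77/(89.1+3.77) = 0.2558 d⁻¹.
θ_c = 1/(μ − k_d) = 1/(0.2558 − 0.0783) = 1/0.1775 = 5.634 d.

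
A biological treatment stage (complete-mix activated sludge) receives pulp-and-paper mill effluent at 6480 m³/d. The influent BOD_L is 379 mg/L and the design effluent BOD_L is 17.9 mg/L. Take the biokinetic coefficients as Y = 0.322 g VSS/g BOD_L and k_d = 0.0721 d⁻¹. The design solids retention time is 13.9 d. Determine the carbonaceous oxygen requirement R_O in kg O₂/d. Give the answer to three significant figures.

Correct the yield for decay: Y_obs = Y/(1 + k_d θ_c) = 0.322 / (1 + 0.0721 × 13.9) = 0.322 / 2.002 = 0.1608.
Mass of BOD_L removed per day: Q(S₀ − S) = 6480 × 361.1 g/m³ = 2340 kg/d.
Net sludge production P_X = 0.1608 × 2340 = 376.3 kg VSS/d.
Carbonaceous O₂ demand = substrate oxidised − cell-mass equivalent = 2340 − 1.42 × 376.3 = 1806 kg O₂/d.

R_O ≈ 1810 kg O₂/d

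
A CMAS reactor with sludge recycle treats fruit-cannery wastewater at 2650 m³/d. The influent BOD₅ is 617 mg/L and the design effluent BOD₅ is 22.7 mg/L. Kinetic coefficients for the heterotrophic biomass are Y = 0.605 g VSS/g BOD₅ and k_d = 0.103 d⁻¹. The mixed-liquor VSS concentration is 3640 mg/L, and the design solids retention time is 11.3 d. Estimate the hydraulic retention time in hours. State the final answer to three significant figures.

τ ≈ 12.4 h

Steady-state biomass mass balance: V·X·(1 + k_d·θ_c) = Y·Q·(S₀ − S)·θ_c, so V = 0.605 × 2650 × (617 − 22.7) × 11.3 / [3640 × (1 + 0.103 × 11.3)] = 1.08×10^7 / 7877 = 1367 m³.
HRT = V/Q = 1367 m³ / 2650 m³·d⁻¹ = 0.5158 d × 24 = 12.38 h.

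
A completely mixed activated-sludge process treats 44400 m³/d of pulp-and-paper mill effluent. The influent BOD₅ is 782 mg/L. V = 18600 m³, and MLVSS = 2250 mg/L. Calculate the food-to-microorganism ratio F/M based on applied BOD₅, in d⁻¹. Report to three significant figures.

F/M ≈ 0.830 d⁻¹

F/M = Q·S₀ / (V·X) = 44400 × 782 / (18600 × 2250) = 0.8296 g BOD₅·(g VSS·d)⁻¹.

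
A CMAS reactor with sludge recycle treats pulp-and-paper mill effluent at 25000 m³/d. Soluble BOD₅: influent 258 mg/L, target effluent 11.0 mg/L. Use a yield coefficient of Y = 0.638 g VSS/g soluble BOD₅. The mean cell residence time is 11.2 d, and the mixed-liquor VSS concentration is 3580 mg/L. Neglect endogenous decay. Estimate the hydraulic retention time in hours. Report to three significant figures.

τ ≈ 11.8 h

With k_d = 0 the design equation reduces to V = Y Q (S₀−S) θ_c / X = 0.638 × 25000 × (258 − 11.0) × 11.2 / 3580 = 12325 m³.
Hydraulic retention time τ = V/Q = 12325 / 25000 = 0.4930 d = 11.83 h.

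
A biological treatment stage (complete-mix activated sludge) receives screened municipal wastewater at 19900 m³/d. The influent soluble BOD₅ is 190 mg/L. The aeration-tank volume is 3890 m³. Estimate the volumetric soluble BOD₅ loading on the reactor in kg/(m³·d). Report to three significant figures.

L_v ≈ 0.972 kg soluble BOD₅/(m³·d)

Applied soluble BOD₅ load per unit volume = Q·S₀/V = (19900 × 190/1000)/3890 = 0.9720 kg soluble BOD₅·m⁻³·d⁻¹.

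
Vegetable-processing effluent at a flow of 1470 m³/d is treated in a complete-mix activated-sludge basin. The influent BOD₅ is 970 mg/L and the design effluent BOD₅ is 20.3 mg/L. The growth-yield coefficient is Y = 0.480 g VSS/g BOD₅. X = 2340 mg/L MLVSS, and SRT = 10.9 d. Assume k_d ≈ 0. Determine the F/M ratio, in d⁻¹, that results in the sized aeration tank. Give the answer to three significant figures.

Biomass mass balance (decay neglected): V·X = Y·Q·(S₀ − S)·θ_c, so V = 0.480 × 1470 × (970 − 20.3) × 10.9 / 2340 = 3121 m³.
Food-to-microorganism ratio F/M = Q S₀ / (V X) = 1470 × 970 / (3121 × 2340) = 0.1952 d⁻¹.

F/M ≈ 0.195 d⁻¹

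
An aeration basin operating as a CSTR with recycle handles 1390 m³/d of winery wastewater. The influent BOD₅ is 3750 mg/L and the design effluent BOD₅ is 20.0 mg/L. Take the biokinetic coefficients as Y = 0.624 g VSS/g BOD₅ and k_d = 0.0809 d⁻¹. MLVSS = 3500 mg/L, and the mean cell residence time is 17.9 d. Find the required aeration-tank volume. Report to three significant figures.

V ≈ 6760 m³

From the SRT design equation V = Y Q (S₀−S) θ_c / [X (1 + k_d θ_c)] = 0.624 × 1390 × (3750 − 20.0) × 17.9 / [3500 × (1 + 0.0809 × 17.9)] = 5.79×10^7 / 8568 = 6759 m³.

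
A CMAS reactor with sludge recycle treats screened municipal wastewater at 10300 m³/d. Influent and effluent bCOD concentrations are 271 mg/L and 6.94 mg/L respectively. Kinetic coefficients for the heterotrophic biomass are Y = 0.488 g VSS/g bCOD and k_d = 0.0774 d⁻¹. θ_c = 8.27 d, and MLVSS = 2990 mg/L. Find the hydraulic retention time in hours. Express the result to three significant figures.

From the SRT design equation V = Y Q (S₀−S) θ_c / [X (1 + k_d θ_c)] = 0.488 × 10300 × (271 − 6.94) × 8.27 / [2990 × (1 + 0.0774 × 8.27)] = 1.1×10^7 / 4904 = 2238 m³.
τ = V/Q = 2238/10300 = 0.2173 d, or 5.216 h.

τ ≈ 5.22 h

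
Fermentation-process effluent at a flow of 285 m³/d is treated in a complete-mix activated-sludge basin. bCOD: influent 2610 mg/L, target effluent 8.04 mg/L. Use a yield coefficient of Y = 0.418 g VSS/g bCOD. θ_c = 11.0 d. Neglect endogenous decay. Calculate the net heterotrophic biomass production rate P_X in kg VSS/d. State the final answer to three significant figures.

No decay correction is needed, so Y_obs = Y = 0.418.
Mass of bCOD removed per day: Q(S₀ − S) = 285 × 2602 g/m³ = 741.6 kg/d.
Net biomass production P_X = Y_obs × Q·(S₀ − S) = 0.4180 × 741.6 = 310.0 kg VSS/d.

P_X ≈ 310 kg VSS/d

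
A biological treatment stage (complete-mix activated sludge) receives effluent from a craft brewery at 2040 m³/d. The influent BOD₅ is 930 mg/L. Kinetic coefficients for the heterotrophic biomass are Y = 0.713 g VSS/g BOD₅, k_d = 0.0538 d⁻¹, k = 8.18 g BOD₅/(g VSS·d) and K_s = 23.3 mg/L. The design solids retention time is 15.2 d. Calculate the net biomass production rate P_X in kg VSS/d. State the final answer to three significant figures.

P_X ≈ 744 kg VSS/d

For a completely mixed reactor with recycle the Lawrence–McCarty relation gives S = K_s·(1 + k_d·θ_c) / [θ_c·(Y·k − k_d) − 1] = 23.3 × (1 + 0.0538 × 15.2) / [15.2 × (0.713 × 8.18 − 0.0538) − 1] = 42.35 / 86.83 = 0.4878 mg/L.
Observed yield with endogenous decay: Y_obs = Y / (1 + k_d·θ_c) = 0.713 / (1 + 0.0538 × 15.2) = 0.713 / 1.818 = 0.3922 g VSS/g BOD₅.
ΔS = 930 − 0.488 = 929.5 mg/L, so the substrate removal rate is 2040 × 929.5/1000 = 1896 kg BOD₅/d.
So the net sludge growth is P_X = 0.3922 × 1896 = 743.8 kg VSS/d.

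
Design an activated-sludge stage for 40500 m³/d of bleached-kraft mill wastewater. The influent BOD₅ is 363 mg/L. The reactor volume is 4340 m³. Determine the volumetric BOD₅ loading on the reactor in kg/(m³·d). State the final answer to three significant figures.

L_v = Q S₀ / V = 40500 × 363 × 10⁻³ / 4340 = 3.387 kg/(m³·d).

L_v ≈ 3.39 kg BOD₅/(m³·d)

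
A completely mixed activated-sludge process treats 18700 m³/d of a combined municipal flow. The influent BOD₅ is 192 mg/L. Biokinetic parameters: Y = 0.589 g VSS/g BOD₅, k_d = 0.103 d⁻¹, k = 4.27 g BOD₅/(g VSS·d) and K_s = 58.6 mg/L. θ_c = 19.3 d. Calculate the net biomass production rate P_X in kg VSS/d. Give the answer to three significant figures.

Effluent substrate depends only on kinetics and SRT: S = K_s(1 + k_d θ_c) / [θ_c(Yk − k_d) − 1] = 58.6 × (1 + 0.103 × 19.3) / [19.3 × (0.589 × 4.27 − 0.103) − 1] = 175.1 / 45.55 = 3.844 mg/L.
Observed yield with endogenous decay: Y_obs = Y / (1 + k_d·θ_c) = 0.589 / (1 + 0.103 × 19.3) = 0.589 / 2.988 = 0.1971 g VSS/g BOD₅.
Substrate removed = Q·(S₀ − S) = 18700 m³/d × (192 − 3.84) g/m³ = 3.52×10^6 g/d = 3519 kg/d.
Biomass produced: P_X = Y_obs·Q·ΔS = 0.1971 × 3519 ≈ 693.6 kg VSS/d.

P_X ≈ 694 kg VSS/d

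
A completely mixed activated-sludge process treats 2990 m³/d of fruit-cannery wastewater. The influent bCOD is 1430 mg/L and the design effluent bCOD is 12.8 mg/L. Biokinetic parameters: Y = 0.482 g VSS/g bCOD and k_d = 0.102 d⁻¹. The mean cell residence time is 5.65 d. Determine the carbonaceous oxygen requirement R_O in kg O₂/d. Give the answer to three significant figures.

R_O ≈ 2400 kg O₂/d

Correct the yield for decay: Y_obs = Y/(1 + k_d θ_c) = 0.482 / (1 + 0.102 × 5.65) = 0.482 / 1.576 = 0.3058.
Mass of bCOD removed per day: Q(S₀ − S) = 2990 × 1417 g/m³ = 4237 kg/d.
Biomass synthesised: P_X = Y_obs × 4237 = 1296 kg VSS/d.
R_O = Q·ΔS − 1.42 P_X = 4237 − 1840 = 2398 kg O₂/d.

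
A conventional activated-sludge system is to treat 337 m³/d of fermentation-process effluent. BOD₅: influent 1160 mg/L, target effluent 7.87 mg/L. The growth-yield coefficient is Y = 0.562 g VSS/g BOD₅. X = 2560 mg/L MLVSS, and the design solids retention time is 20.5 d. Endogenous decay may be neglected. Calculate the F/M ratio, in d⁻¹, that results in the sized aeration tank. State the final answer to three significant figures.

V·X = Y·Q·ΔS·θ_c gives V = 0.562 × 337 × (1160 − 7.87) × 20.5 / 2560 = 1747 m³.
F/M = applied load / biomass = Q·S₀/(V·X) = 337 × 1160 / (1747 × 2560) = 0.08739 d⁻¹.

F/M ≈ 0.0874 d⁻¹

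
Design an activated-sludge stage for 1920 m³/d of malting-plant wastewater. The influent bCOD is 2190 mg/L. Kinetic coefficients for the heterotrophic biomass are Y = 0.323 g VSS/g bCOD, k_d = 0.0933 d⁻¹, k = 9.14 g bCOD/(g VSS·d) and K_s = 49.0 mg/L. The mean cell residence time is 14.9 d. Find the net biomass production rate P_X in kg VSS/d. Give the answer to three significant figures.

From the Monod/SRT balance for a CMAS, S = K_s·(1+k_d θ_c)/[θ_c·(Y k − k_d) − 1] = 49.0 × (1 + 0.0933 × 14.9) / [14.9 × (0.323 × 9.14 − 0.0933) − 1] = 117.1 / 41.60 = 2.815 mg/L.
Observed yield with endogenous decay: Y_obs = Y / (1 + k_d·θ_c) = 0.323 / (1 + 0.0933 × 14.9) = 0.323 / 2.390 = 0.1351 g VSS/g bCOD.
ΔS = 2190 − 2.82 = 2187 mg/L, so the substrate removal rate is 1920 × 2187/1000 = 4199 kg bCOD/d.
Biomass produced: P_X = Y_obs·Q·ΔS = 0.1351 × 4199 ≈ 567.5 kg VSS/d.

P_X ≈ 567 kg VSS/d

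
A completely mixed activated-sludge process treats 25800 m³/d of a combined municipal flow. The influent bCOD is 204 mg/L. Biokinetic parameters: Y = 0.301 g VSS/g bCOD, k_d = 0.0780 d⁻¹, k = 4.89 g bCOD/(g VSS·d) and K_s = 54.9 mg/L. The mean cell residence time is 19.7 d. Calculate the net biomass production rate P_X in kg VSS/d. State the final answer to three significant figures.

From the Monod/SRT balance for a CMAS, S = K_s·(1+k_d θ_c)/[θ_c·(Y k − k_d) − 1] = 54.9 × (1 + 0.0780 × 19.7) / [19.7 × (0.301 × 4.89 − 0.0780) − 1] = 139.3 / 26.46 = 5.263 mg/L.
Correct the yield for decay: Y_obs = Y/(1 + k_d θ_c) = 0.301 / (1 + 0.0780 × 19.7) = 0.301 / 2.537 = 0.1187.
Mass of bCOD removed per day: Q(S₀ − S) = 25800 × 198.7 g/m³ = 5127 kg/d.
Net biomass production P_X = Y_obs × Q·(S₀ − S) = 0.1187 × 5127 = 608.4 kg VSS/d.

P_X ≈ 608 kg VSS/d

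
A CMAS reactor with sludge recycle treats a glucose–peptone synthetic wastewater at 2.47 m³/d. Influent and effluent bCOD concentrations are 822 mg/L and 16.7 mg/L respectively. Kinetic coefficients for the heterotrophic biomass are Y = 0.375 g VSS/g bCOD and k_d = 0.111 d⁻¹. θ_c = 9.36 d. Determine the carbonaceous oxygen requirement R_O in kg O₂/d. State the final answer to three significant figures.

R_O ≈ 1.47 kg O₂/d

Observed yield with endogenous decay: Y_obs = Y / (1 + k_d·θ_c) = 0.375 / (1 + 0.111 × 9.36) = 0.375 / 2.039 = 0.1839 g VSS/g bCOD.
Mass of bCOD removed per day: Q(S₀ − S) = 2.47 × 805.3 g/m³ = 1.989 kg/d.
Biomass synthesised: P_X = Y_obs × 1.989 = 0.3658 kg VSS/d.
Carbonaceous O₂ demand = substrate oxidised − cell-mass equivalent = 1.989 − 1.42 × 0.3658 = 1.470 kg O₂/d.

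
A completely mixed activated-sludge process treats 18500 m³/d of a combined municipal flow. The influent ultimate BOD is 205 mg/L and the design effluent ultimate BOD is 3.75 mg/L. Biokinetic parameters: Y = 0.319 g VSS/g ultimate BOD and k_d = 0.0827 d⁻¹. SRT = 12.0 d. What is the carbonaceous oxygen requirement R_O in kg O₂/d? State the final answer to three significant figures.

Y_obs = Y / (1 + k_d θ_c) = 0.319 / (1 + 0.0827 × 12.0) = 0.319 / 1.992 = 0.1601.
Substrate removed = Q·(S₀ − S) = 18500 m³/d × (205 − 3.75) g/m³ = 3.72×10^6 g/d = 3723 kg/d.
Net sludge production P_X = 0.1601 × 3723 = 596.1 kg VSS/d.
Carbonaceous O₂ demand = substrate oxidised − cell-mass equivalent = 3723 − 1.42 × 596.1 = 2877 kg O₂/d.

R_O ≈ 2880 kg O₂/d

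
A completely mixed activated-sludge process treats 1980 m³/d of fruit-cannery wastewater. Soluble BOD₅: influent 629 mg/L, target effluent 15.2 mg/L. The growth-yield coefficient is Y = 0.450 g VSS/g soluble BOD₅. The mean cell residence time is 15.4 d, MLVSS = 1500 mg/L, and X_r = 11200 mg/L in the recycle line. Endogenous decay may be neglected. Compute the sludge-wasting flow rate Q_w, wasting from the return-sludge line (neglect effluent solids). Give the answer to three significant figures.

V·X = Y·Q·ΔS·θ_c gives V = 0.450 × 1980 × (629 − 15.2) × 15.4 / 1500 = 5615 m³.
θ_c = V·X/(Q_w·X_r) when wasting from the recycle, so Q_w = V·X/(θ_c·X_r) = 5615 × 1500 / (15.4 × 11200) = 48.83 m³/d.

Q_w ≈ 48.8 m³/d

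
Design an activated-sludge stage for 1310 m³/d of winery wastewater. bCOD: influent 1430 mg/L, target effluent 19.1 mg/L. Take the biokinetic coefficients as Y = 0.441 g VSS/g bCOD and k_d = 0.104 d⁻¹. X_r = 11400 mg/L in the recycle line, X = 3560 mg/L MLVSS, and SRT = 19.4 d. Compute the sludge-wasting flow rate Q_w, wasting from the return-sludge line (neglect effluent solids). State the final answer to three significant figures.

Q_w ≈ 23.7 m³/d

Rearranging the biomass balance for a CMAS with decay, V = Y·Q·ΔS·θ_c / [X·(1+k_d θ_c)] = 0.441 × 1310 × (1430 − 19.1) × 19.4 / [3560 × (1 + 0.104 × 19.4)] = 1.58×10^7 / 10743 = 1472 m³.
Q_w = (V·X)/(θ_c X_r) = 1472 × 3560 / (19.4 × 11400) = 23.69 m³/d.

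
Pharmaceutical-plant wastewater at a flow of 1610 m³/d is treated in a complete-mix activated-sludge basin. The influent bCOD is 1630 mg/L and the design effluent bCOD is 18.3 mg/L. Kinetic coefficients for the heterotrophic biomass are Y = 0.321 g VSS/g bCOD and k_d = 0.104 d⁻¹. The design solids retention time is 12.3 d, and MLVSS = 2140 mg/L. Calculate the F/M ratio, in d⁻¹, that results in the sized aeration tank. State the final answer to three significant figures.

F/M ≈ 0.584 d⁻¹

Steady-state biomass mass balance: V·X·(1 + k_d·θ_c) = Y·Q·(S₀ − S)·θ_c, so V = 0.321 × 1610 × (1630 − 18.3) × 12.3 / [2140 × (1 + 0.104 × 12.3)] = 1.02×10^7 / 4877 = 2101 m³.
F/M = applied load / biomass = Q·S₀/(V·X) = 1610 × 1630 / (2101 × 2140) = 0.5838 d⁻¹.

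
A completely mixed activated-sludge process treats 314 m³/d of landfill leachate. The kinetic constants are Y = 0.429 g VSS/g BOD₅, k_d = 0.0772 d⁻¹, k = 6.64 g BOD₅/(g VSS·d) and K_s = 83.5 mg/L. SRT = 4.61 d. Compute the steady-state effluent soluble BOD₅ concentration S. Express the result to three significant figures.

For a completely mixed reactor with recycle the Lawrence–McCarty relation gives S = K_s·(1 + k_d·θ_c) / [θ_c·(Y·k − k_d) − 1] = 83.5 × (1 + 0.0772 × 4.61) / [4.61 × (0.429 × 6.64 − 0.0772) − 1] = 113.2 / 11.78 = 9.614 mg/L.

S ≈ 9.61 mg/L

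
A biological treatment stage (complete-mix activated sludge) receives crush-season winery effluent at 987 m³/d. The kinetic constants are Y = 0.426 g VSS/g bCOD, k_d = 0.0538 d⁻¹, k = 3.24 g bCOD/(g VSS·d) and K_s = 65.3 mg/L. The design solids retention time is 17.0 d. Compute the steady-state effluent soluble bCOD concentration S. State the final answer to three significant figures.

S ≈ 5.80 mg/L

Effluent substrate depends only on kinetics and SRT: S = K_s(1 + k_d θ_c) / [θ_c(Yk − k_d) − 1] = 65.3 × (1 + 0.0538 × 17.0) / [17.0 × (0.426 × 3.24 − 0.0538) − 1] = 125.0 / 21.55 = 5.802 mg/L.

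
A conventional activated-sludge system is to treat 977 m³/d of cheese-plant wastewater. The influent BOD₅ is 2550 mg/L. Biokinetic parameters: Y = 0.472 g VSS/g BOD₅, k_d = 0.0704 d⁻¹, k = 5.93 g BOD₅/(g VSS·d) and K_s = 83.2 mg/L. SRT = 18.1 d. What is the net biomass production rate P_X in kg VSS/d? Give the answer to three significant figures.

P_X ≈ 516 kg VSS/d

From the Monod/SRT balance for a CMAS, S = K_s·(1+k_d θ_c)/[θ_c·(Y k − k_d) − 1] = 83.2 × (1 + 0.0704 × 18.1) / [18.1 × (0.472 × 5.93 − 0.0704) − 1] = 189.2 / 48.39 = 3.910 mg/L.
Y_obs = Y / (1 + k_d θ_c) = 0.472 / (1 + 0.0704 × 18.1) = 0.472 / 2.274 = 0.2075.
ΔS = 2550 − 3.91 = 2546 mg/L, so the substrate removal rate is 977 × 2546/1000 = 2488 kg BOD₅/d.
Biomass produced: P_X = Y_obs·Q·ΔS = 0.2075 × 2488 ≈ 516.3 kg VSS/d.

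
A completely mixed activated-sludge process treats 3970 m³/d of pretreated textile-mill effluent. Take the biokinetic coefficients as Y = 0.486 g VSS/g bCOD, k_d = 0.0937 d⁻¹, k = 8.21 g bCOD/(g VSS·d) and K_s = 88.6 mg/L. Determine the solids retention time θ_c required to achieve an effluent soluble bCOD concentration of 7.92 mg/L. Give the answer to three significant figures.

θ_c ≈ 4.28 d

At the target effluent, Y k S/(K_s+S) = 0.486×8.21×7.92/96.52 = 0.3274 d⁻¹.
θ_c = 1/(μ − k_d) = 1/(0.3274 − 0.0937) = 1/0.2337 = 4.279 d.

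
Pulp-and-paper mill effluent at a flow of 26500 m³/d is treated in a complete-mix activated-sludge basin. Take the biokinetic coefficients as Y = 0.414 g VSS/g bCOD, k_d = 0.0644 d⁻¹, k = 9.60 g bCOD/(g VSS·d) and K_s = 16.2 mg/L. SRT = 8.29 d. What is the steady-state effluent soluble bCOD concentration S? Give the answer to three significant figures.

Effluent substrate depends only on kinetics and SRT: S = K_s(1 + k_d θ_c) / [θ_c(Yk − k_d) − 1] = 16.2 × (1 + 0.0644 × 8.29) / [8.29 × (0.414 × 9.60 − 0.0644) − 1] = 24.85 / 31.41 = 0.7910 mg/L.

S ≈ 0.791 mg/L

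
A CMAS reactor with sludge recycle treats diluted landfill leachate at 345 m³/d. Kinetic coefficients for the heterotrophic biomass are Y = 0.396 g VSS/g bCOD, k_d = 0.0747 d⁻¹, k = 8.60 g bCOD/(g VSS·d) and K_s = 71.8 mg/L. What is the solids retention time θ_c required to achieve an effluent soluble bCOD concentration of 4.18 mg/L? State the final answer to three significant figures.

θ_c ≈ 8.88 d

From 1/θ_c = Y·k·S/(K_s + S) − k_d: Y·k·S/(K_s+S) = 0.396 × 8.60 × 4.18 / (71.8 + 4.18) = 0.1874 d⁻¹.
θ_c = 1/(μ − k_d) = 1/(0.1874 − 0.0747) = 1/0.1127 = 8.876 d.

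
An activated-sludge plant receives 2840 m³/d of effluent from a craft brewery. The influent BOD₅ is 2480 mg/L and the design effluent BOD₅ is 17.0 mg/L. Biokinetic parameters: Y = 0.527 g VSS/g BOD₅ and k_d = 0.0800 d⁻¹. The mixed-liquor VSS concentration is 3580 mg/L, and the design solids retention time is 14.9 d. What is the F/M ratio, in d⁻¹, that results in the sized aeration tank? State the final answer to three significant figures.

Rearranging the biomass balance for a CMAS with decay, V = Y·Q·ΔS·θ_c / [X·(1+k_d θ_c)] = 0.527 × 2840 × (2480 − 17.0) × 14.9 / [3580 × (1 + 0.0800 × 14.9)] = 5.49×10^7 / 7847 = 6999 m³.
Food-to-microorganism ratio F/M = Q S₀ / (V X) = 2840 × 2480 / (6999 × 3580) = 0.2811 d⁻¹.

F/M ≈ 0.281 d⁻¹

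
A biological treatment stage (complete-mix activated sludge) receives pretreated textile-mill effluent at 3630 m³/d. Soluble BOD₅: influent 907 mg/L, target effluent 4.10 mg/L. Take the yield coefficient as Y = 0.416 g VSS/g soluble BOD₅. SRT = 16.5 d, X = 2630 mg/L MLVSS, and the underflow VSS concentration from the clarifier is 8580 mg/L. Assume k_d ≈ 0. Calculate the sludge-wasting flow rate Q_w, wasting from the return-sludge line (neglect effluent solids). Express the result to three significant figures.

V·X = Y·Q·ΔS·θ_c gives V = 0.416 × 3630 × (907 − 4.10) × 16.5 / 2630 = 8554 m³.
θ_c = V·X/(Q_w·X_r) when wasting from the recycle, so Q_w = V·X/(θ_c·X_r) = 8554 × 2630 / (16.5 × 8580) = 158.9 m³/d.

Q_w ≈ 159 m³/d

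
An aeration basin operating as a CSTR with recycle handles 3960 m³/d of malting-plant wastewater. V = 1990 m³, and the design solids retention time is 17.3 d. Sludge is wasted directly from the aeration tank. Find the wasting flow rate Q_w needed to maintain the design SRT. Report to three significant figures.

Q_w ≈ 115 m³/d

Wasting from the aeration tank: Q_w = V / θ_c = 1990 / 17.3 = 115.0 m³/d.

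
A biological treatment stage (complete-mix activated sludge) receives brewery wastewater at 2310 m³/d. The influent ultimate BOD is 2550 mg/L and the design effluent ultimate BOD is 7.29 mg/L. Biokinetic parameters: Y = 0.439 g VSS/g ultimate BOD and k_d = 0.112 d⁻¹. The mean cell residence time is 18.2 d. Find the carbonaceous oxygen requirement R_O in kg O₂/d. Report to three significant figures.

Observed yield with endogenous decay: Y_obs = Y / (1 + k_d·θ_c) = 0.439 / (1 + 0.112 × 18.2) = 0.439 / 3.038 = 0.1445 g VSS/g ultimate BOD.
Mass of ultimate BOD removed per day: Q(S₀ − S) = 2310 × 2543 g/m³ = 5874 kg/d.
P_X = Y_obs·Q·(S₀ − S) = 0.1445 × 5874 = 848.6 kg VSS/d.
R_O = Q·ΔS − 1.42 P_X = 5874 − 1205 = 4669 kg O₂/d.

R_O ≈ 4670 kg O₂/d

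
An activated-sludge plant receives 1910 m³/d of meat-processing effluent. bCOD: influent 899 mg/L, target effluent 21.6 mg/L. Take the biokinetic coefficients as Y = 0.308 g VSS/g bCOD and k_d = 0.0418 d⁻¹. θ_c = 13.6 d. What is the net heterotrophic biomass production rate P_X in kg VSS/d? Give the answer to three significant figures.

Correct the yield for decay: Y_obs = Y/(1 + k_d θ_c) = 0.308 / (1 + 0.0418 × 13.6) = 0.308 / 1.568 = 0.1964.
Q·(S₀ − S) = 1910 × (899 − 21.6) × 10⁻³ = 1676 kg/d removed.
Net biomass production P_X = Y_obs × Q·(S₀ − S) = 0.1964 × 1676 = 329.1 kg VSS/d.

P_X ≈ 329 kg VSS/d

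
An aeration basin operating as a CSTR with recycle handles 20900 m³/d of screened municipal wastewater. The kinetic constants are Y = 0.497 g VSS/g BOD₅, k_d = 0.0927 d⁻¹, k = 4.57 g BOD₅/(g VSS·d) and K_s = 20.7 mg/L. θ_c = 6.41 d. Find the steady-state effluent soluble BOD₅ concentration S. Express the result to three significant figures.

S ≈ 2.55 mg/L

Effluent substrate depends only on kinetics and SRT: S = K_s(1 + k_d θ_c) / [θ_c(Yk − k_d) − 1] = 20.7 × (1 + 0.0927 × 6.41) / [6.41 × (0.497 × 4.57 − 0.0927) − 1] = 33.00 / 12.96 = 2.545 mg/L.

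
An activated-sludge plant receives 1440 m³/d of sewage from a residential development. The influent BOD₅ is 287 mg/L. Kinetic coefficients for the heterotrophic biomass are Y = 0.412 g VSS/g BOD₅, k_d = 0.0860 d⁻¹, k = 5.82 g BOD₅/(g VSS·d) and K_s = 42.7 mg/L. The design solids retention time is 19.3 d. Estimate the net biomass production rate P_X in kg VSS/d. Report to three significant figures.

P_X ≈ 63.4 kg VSS/d

From the Monod/SRT balance for a CMAS, S = K_s·(1+k_d θ_c)/[θ_c·(Y k − k_d) − 1] = 42.7 × (1 + 0.0860 × 19.3) / [19.3 × (0.412 × 5.82 − 0.0860) − 1] = 113.6 / 43.62 = 2.604 mg/L.
Correct the yield for decay: Y_obs = Y/(1 + k_d θ_c) = 0.412 / (1 + 0.0860 × 19.3) = 0.412 / 2.660 = 0.1549.
Substrate removed = Q·(S₀ − S) = 1440 m³/d × (287 − 2.60) g/m³ = 4.1×10^5 g/d = 409.5 kg/d.
So the net sludge growth is P_X = 0.1549 × 409.5 = 63.44 kg VSS/d.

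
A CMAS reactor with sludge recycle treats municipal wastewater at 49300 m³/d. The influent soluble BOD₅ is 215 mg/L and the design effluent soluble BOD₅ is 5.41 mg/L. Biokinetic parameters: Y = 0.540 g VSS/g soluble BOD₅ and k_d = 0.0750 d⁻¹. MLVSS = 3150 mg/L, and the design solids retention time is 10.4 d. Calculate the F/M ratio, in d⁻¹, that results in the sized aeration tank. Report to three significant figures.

F/M ≈ 0.325 d⁻¹

Steady-state biomass mass balance: V·X·(1 + k_d·θ_c) = Y·Q·(S₀ − S)·θ_c, so V = 0.540 × 49300 × (215 − 5.41) × 10.4 / [3150 × (1 + 0.0750 × 10.4)] = 5.8×10^7 / 5607 = 10349 m³.
F/M = Q·S₀ / (V·X) = 49300 × 215 / (10349 × 3150) = 0.3251 g soluble BOD₅·(g VSS·d)⁻¹.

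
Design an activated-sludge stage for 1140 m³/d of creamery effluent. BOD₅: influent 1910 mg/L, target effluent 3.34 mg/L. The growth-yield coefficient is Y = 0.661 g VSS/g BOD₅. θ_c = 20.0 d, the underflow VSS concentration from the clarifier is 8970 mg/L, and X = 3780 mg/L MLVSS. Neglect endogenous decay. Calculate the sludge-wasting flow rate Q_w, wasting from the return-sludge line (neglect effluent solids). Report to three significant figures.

Q_w ≈ 160 m³/d

Biomass mass balance (decay neglected): V·X = Y·Q·(S₀ − S)·θ_c, so V = 0.661 × 1140 × (1910 − 3.34) × 20.0 / 3780 = 7602 m³.
Wasting from the return line (neglecting effluent solids): Q_w = V·X / (θ_c·X_r) = 7602 × 3780 / (20.0 × 8970) = 160.2 m³/d.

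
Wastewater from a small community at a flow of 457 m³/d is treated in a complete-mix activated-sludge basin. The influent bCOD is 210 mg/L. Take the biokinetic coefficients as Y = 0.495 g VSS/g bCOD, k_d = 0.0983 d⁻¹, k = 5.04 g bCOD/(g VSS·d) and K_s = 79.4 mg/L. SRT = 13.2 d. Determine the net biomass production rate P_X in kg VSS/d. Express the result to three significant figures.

Effluent substrate depends only on kinetics and SRT: S = K_s(1 + k_d θ_c) / [θ_c(Yk − k_d) − 1] = 79.4 × (1 + 0.0983 × 13.2) / [13.2 × (0.495 × 5.04 − 0.0983) − 1] = 182.4 / 30.63 = 5.955 mg/L.
Observed yield with endogenous decay: Y_obs = Y / (1 + k_d·θ_c) = 0.495 / (1 + 0.0983 × 13.2) = 0.495 / 2.298 = 0.2154 g VSS/g bCOD.
Q·(S₀ − S) = 457 × (210 − 5.96) × 10⁻³ = 93.25 kg/d removed.
P_X = Y_obs · Q(S₀ − S) = 0.2154 × 93.25 = 20.09 kg VSS/d.

P_X ≈ 20.1 kg VSS/d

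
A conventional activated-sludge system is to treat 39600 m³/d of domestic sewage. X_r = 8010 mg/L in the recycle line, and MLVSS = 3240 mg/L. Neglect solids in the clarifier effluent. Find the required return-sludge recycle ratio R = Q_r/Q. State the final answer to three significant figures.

R ≈ 0.679

Solids balance on the clarifier gives (1+R)X = R·X_r, so R = X/(X_r − X) = 3240 / (8010 − 3240) = 0.6792.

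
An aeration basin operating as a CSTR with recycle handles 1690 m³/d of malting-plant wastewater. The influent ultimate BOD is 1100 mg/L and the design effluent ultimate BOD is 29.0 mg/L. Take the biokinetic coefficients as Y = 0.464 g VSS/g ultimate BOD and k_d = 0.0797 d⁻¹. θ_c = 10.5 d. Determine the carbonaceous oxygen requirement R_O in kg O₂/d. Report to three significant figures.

The observed yield is Y_obs = Y/(1 + k_d·θ_c) = 0.464 / (1 + 0.0797 × 10.5) = 0.464 / 1.837 = 0.2526 g VSS per g ultimate BOD removed.
Substrate removed = Q·(S₀ − S) = 1690 m³/d × (1100 − 29.0) g/m³ = 1.81×10^6 g/d = 1810 kg/d.
P_X = Y_obs·Q·(S₀ − S) = 0.2526 × 1810 = 457.2 kg VSS/d.
R_O = Q·(S₀ − S) − 1.42·P_X = 1810 − 1.42 × 457.2 = 1161 kg O₂/d.

R_O ≈ 1160 kg O₂/d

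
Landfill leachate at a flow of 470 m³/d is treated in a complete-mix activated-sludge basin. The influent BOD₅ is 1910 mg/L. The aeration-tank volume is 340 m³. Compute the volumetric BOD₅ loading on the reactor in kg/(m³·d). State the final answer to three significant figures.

L_v ≈ 2.64 kg BOD₅/(m³·d)

L_v = Q S₀ / V = 470 × 1910 × 10⁻³ / 340.0 = 2.640 kg/(m³·d).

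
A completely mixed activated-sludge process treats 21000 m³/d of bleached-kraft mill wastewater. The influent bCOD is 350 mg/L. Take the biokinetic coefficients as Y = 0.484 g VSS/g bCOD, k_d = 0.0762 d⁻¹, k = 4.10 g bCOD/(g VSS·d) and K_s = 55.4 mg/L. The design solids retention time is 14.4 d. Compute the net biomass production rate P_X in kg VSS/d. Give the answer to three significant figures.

From the Monod/SRT balance for a CMAS, S = K_s·(1+k_d θ_c)/[θ_c·(Y k − k_d) − 1] = 55.4 × (1 + 0.0762 × 14.4) / [14.4 × (0.484 × 4.10 − 0.0762) − 1] = 116.2 / 26.48 = 4.388 mg/L.
Correct the yield for decay: Y_obs = Y/(1 + k_d θ_c) = 0.484 / (1 + 0.0762 × 14.4) = 0.484 / 2.097 = 0.2308.
Substrate removed = Q·(S₀ − S) = 21000 m³/d × (350 − 4.39) g/m³ = 7.26×10^6 g/d = 7258 kg/d.
P_X = Y_obs · Q(S₀ − S) = 0.2308 × 7258 = 1675 kg VSS/d.

P_X ≈ 1670 kg VSS/d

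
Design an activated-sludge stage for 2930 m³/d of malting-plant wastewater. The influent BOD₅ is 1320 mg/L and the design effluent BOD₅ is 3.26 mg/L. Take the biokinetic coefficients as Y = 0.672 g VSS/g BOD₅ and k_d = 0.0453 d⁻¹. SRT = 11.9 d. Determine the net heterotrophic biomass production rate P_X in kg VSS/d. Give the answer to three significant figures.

The observed yield is Y_obs = Y/(1 + k_d·θ_c) = 0.672 / (1 + 0.0453 × 11.9) = 0.672 / 1.539 = 0.4366 g VSS per g BOD₅ removed.
Q·(S₀ − S) = 2930 × (1320 − 3.26) × 10⁻³ = 3858 kg/d removed.
P_X = Y_obs · Q(S₀ − S) = 0.4366 × 3858 = 1685 kg VSS/d.

P_X ≈ 1680 kg VSS/d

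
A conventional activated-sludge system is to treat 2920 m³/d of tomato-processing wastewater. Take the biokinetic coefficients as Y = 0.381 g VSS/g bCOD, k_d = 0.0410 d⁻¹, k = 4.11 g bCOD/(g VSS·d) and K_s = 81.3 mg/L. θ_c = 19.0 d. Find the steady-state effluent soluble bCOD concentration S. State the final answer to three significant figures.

S ≈ 5.17 mg/L

From the Monod/SRT balance for a CMAS, S = K_s·(1+k_d θ_c)/[θ_c·(Y k − k_d) − 1] = 81.3 × (1 + 0.0410 × 19.0) / [19.0 × (0.381 × 4.11 − 0.0410) − 1] = 144.6 / 27.97 = 5.170 mg/L.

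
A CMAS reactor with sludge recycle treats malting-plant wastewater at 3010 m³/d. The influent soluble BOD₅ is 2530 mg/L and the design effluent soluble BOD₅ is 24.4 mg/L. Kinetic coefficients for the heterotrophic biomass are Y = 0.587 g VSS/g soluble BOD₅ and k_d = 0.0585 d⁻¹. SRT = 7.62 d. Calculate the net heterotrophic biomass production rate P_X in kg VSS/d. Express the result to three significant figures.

P_X ≈ 3060 kg VSS/d

Correct the yield for decay: Y_obs = Y/(1 + k_d θ_c) = 0.587 / (1 + 0.0585 × 7.62) = 0.587 / 1.446 = 0.4060.
Q·(S₀ − S) = 3010 × (2530 − 24.4) × 10⁻³ = 7542 kg/d removed.
P_X = Y_obs · Q(S₀ − S) = 0.4060 × 7542 = 3062 kg VSS/d.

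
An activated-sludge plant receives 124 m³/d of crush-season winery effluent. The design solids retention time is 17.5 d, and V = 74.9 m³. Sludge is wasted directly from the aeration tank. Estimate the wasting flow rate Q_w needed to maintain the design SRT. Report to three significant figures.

Wasting from the aeration tank: Q_w = V / θ_c = 74.90 / 17.5 = 4.280 m³/d.

Q_w ≈ 4.28 m³/d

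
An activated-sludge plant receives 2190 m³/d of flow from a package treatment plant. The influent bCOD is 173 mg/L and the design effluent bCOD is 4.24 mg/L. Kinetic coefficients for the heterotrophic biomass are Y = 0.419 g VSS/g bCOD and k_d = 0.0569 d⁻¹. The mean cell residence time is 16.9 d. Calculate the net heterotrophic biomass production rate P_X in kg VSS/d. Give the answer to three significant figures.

The observed yield is Y_obs = Y/(1 + k_d·θ_c) = 0.419 / (1 + 0.0569 × 16.9) = 0.419 / 1.962 = 0.2136 g VSS per g bCOD removed.
ΔS = 173 − 4.24 = 168.8 mg/L, so the substrate removal rate is 2190 × 168.8/1000 = 369.6 kg bCOD/d.
So the net sludge growth is P_X = 0.2136 × 369.6 = 78.94 kg VSS/d.

P_X ≈ 78.9 kg VSS/d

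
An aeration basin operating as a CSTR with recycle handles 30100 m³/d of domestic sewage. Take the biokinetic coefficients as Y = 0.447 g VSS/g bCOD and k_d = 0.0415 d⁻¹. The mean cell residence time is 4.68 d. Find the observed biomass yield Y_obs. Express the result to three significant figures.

Y_obs ≈ 0.374 g VSS/g bCOD

Observed yield with endogenous decay: Y_obs = Y / (1 + k_d·θ_c) = 0.447 / (1 + 0.0415 × 4.68) = 0.447 / 1.194 = 0.3743 g VSS/g bCOD.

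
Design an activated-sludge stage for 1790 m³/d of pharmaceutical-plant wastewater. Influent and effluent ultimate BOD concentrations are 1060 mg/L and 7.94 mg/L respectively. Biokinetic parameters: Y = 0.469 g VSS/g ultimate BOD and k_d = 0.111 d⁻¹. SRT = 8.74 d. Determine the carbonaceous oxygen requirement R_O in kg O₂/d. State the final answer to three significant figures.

The observed yield is Y_obs = Y/(1 + k_d·θ_c) = 0.469 / (1 + 0.111 × 8.74) = 0.469 / 1.970 = 0.2381 g VSS per g ultimate BOD removed.
ΔS = 1060 − 7.94 = 1052 mg/L, so the substrate removal rate is 1790 × 1052/1000 = 1883 kg ultimate BOD/d.
Net sludge production P_X = 0.2381 × 1883 = 448.3 kg VSS/d.
R_O = Q·(S₀ − S) − 1.42·P_X = 1883 − 1.42 × 448.3 = 1247 kg O₂/d.

R_O ≈ 1250 kg O₂/d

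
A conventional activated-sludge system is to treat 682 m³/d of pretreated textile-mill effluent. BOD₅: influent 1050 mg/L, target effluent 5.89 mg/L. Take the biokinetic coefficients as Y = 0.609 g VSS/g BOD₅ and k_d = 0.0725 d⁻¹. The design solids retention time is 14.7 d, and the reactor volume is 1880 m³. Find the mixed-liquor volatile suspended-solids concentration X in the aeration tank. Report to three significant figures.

From V·X·(1 + k_d·θ_c) = Y·Q·(S₀ − S)·θ_c: X = 0.609 × 682 × (1050 − 5.89) × 14.7 / [1880 × (1 + 0.0725 × 14.7)] = 1641 mg/L.

X ≈ 1640 mg/L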